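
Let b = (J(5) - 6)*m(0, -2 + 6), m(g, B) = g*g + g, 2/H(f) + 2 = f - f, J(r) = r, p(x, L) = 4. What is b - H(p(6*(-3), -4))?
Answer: 1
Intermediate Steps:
H(f) = -1 (H(f) = 2/(-2 + (f - f)) = 2/(-2 + 0) = 2/(-2) = 2*(-½) = -1)
m(g, B) = g + g² (m(g, B) = g² + g = g + g²)
b = 0 (b = (5 - 6)*(0*(1 + 0)) = -0 = -1*0 = 0)
b - H(p(6*(-3), -4)) = 0 - 1*(-1) = 0 + 1 = 1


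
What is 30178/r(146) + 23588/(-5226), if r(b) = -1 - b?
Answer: -26862944/128037 ≈ -209.81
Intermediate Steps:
30178/r(146) + 23588/(-5226) = 30178/(-1 - 1*146) + 23588/(-5226) = 30178/(-1 - 146) + 23588*(-1/5226) = 30178/(-147) - 11794/2613 = 30178*(-1/147) - 11794/2613 = -30178/147 - 11794/2613 = -26862944/128037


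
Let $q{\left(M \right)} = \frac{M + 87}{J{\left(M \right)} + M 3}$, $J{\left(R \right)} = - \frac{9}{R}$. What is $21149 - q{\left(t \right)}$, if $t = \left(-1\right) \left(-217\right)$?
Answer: $\frac{1493699737}{70629} \approx 21149.0$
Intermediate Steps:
$t = 217$
$q{\left(M \right)} = \frac{87 + M}{- \frac{9}{M} + 3 M}$ ($q{\left(M \right)} = \frac{M + 87}{- \frac{9}{M} + M 3} = \frac{87 + M}{- \frac{9}{M} + 3 M}$)
$21149 - q{\left(t \right)} = 21149 - \frac{1}{3} \cdot 217 \frac{1}{-3 + 217^{2}} \left(87 + 217\right) = 21149 - \frac{1}{3} \cdot 217 \frac{1}{-3 + 47089} \cdot 304 = 21149 - \frac{1}{3} \cdot 217 \cdot \frac{1}{47086} \cdot 304 = 21149 - \frac{32984}{70629} = \frac{1493699737}{70629}$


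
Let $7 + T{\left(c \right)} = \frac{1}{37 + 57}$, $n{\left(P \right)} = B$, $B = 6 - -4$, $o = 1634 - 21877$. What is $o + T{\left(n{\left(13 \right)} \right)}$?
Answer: $- \frac{1903499}{94} \approx -20250.0$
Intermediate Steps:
$o = -20243$ ($o = 1634 - 21877 = -20243$)
$B = 10$ ($B = 6 + 4 = 10$)
$n{\left(P \right)} = 10$
$T{\left(c \right)} = - \frac{657}{94}$ ($T{\left(c \right)} = -7 + \frac{1}{37 + 57} = -7 + \frac{1}{94} = - \frac{657}{94}$)
$o + T{\left(n{\left(13 \right)} \right)} = -20243 - \frac{657}{94} = - \frac{1903499}{94}$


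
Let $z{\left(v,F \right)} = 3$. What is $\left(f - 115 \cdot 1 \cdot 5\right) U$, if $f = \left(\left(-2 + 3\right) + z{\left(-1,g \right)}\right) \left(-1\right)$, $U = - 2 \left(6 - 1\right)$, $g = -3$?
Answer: $5790$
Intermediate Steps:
$U = -10$ ($U = \left(-2\right) 5 = -10$)
$f = -4$ ($f = \left(\left(-2 + 3\right) + 3\right) \left(-1\right) = \left(1 + 3\right) \left(-1\right) = 4 \left(-1\right) = -4$)
$\left(f - 115 \cdot 1 \cdot 5\right) U = \left(-4 - 115 \cdot 1 \cdot 5\right) \left(-10\right) = \left(-4 - 575\right) \left(-10\right) = \left(-579\right) \left(-10\right) = 5790$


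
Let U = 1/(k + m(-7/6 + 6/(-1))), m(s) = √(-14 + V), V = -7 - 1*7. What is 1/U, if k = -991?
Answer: -991 + 2*I*√7 ≈ -991.0 + 5.2915*I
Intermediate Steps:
V = -14 (V = -7 - 7 = -14)
m(s) = 2*I*√7 (m(s) = √(-14 - 14) = √(-28) = 2*I*√7)
U = 1/(-991 + 2*I*√7) ≈ -0.0010091 - 5.388e-6*I
1/U = 1/(-991/982109 - 2*I*√7/982109)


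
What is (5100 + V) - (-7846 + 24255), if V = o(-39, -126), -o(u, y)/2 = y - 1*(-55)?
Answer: -11167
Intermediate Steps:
o(u, y) = -110 - 2*y (o(u, y) = -2*(y - 1*(-55)) = -2*(y + 55) = -2*(55 + y) = -110 - 2*y)
V = 142 (V = -110 - 2*(-126) = -110 + 252 = 142)
(5100 + V) - (-7846 + 24255) = (5100 + 142) - (-7846 + 24255) = 5242 - 1*16409 = 5242 - 16409 = -11167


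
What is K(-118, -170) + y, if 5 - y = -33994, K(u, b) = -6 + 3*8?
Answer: 34017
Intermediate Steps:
K(u, b) = 18 (K(u, b) = -6 + 24 = 18)
y = 33999 (y = 5 - 1*(-33994) = 5 + 33994 = 33999)
K(-118, -170) + y = 18 + 33999 = 34017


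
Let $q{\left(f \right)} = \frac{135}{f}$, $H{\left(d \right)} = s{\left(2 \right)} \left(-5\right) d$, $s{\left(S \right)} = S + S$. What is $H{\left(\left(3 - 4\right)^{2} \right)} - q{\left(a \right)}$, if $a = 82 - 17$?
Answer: $- \frac{287}{13} \approx -22.077$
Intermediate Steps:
$s{\left(S \right)} = 2 S$
$H{\left(d \right)} = - 20 d$ ($H{\left(d \right)} = 2 \cdot 2 \left(-5\right) d = 4 \left(-5\right) d = - 20 d$)
$a = 65$ ($a = 82 - 17 = 65$)
$H{\left(\left(3 - 4\right)^{2} \right)} - q{\left(a \right)} = - 20 \left(3 - 4\right)^{2} - \frac{135}{65} = - 20 \left(-1\right)^{2} - 135 \cdot \frac{1}{65} = \left(-20\right) 1 - \frac{27}{13} = -20 - \frac{27}{13} = - \frac{287}{13}$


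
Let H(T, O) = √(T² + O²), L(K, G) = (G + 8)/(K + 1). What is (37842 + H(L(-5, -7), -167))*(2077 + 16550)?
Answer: 704882934 + 93135*√17849/4 ≈ 7.0799e+8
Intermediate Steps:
L(K, G) = (8 + G)/(1 + K)
H(T, O) = √(O² + T²)
(37842 + H(L(-5, -7), -167))*(2077 + 16550) = (37842 + √((-167)² + ((8 - 7)/(1 - 5))²))*(2077 + 16550) = (37842 + √(27889 + (1/(-4))²))*18627 = (37842 + √(27889 + (-¼*1)²))*18627 = (37842 + √(27889 + (-¼)²))*18627 = (37842 + √(27889 + 1/16))*18627 = (37842 + √(446225/16))*18627 = (37842 + 5*√17849/4)*18627 = 704882934 + 93135*√17849/4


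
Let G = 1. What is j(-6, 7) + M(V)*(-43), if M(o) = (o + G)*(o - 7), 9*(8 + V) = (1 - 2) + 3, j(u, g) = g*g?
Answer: -344890/81 ≈ -4257.9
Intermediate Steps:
j(u, g) = g**2
V = -70/9 (V = -8 + ((1 - 2) + 3)/9 = -8 + (-1 + 3)/9 = -8 + (1/9)*2 = -8 + 2/9 = -70/9 ≈ -7.7778)
M(o) = (1 + o)*(-7 + o) (M(o) = (o + 1)*(o - 7) = (1 + o)*(-7 + o))
j(-6, 7) + M(V)*(-43) = 7**2 + (-7 + (-70/9)**2 - 6*(-70/9))*(-43) = 49 + (-7 + 4900/81 + 140/3)*(-43) = 49 + (8113/81)*(-43) = 49 - 348859/81 = -344890/81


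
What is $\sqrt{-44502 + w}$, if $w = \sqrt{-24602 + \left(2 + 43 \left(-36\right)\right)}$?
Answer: $\sqrt{-44502 + 2 i \sqrt{6537}} \approx 0.3833 + 210.96 i$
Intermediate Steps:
$w = 2 i \sqrt{6537}$ ($w = \sqrt{-24602 + \left(2 - 1548\right)} = \sqrt{-24602 - 1546} = \sqrt{-26148} = 2 i \sqrt{6537} \approx 161.7 i$)
$\sqrt{-44502 + w} = \sqrt{-44502 + 2 i \sqrt{6537}}$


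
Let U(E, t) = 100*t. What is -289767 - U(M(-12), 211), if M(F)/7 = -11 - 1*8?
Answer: -310867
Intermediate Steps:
M(F) = -133 (M(F) = 7*(-11 - 1*8) = 7*(-11 - 8) = 7*(-19) = -133)
-289767 - U(M(-12), 211) = -289767 - 100*211 = -289767 - 1*21100 = -289767 - 21100 = -310867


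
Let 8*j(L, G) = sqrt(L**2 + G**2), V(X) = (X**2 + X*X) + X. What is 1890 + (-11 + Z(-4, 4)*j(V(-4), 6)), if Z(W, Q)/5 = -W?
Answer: 1879 + 5*sqrt(205) ≈ 1950.6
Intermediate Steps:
V(X) = X + 2*X**2 (V(X) = (X**2 + X**2) + X = 2*X**2 + X = X + 2*X**2)
Z(W, Q) = -5*W (Z(W, Q) = 5*(-W) = -5*W)
j(L, G) = sqrt(G**2 + L**2)/8 (j(L, G) = sqrt(L**2 + G**2)/8 = sqrt(G**2 + L**2)/8)
1890 + (-11 + Z(-4, 4)*j(V(-4), 6)) = 1890 + (-11 + (-5*(-4))*(sqrt(6**2 + (-4*(1 + 2*(-4)))**2)/8)) = 1890 + (-11 + 20*(sqrt(36 + (-4*(1 - 8))**2)/8)) = 1890 + (-11 + 20*(sqrt(36 + (-4*(-7))**2)/8)) = 1890 + (-11 + 20*(sqrt(36 + 28**2)/8)) = 1890 + (-11 + 20*(sqrt(36 + 784)/8)) = 1890 + (-11 + 20*(sqrt(820)/8)) = 1890 + (-11 + 20*((2*sqrt(205))/8)) = 1890 + (-11 + 20*(sqrt(205)/4)) = 1890 + (-11 + 5*sqrt(205)) = 1879 + 5*sqrt(205)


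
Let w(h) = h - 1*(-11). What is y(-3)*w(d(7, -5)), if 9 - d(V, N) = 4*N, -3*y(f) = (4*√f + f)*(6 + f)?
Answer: 120 - 160*I*√3 ≈ 120.0 - 277.13*I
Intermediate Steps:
y(f) = -(6 + f)*(f + 4*√f)/3 (y(f) = -(4*√f + f)*(6 + f)/3 = -(f + 4*√f)*(6 + f)/3 = -(6 + f)*(f + 4*√f)/3)
d(V, N) = 9 - 4*N
w(h) = 11 + h (w(h) = h + 11 = 11 + h)
y(-3)*w(d(7, -5)) = (-8*I*√3 - 2*(-3) - (-4)*I*√3 - ⅓*(-3)²)*(11 + (9 - 4*(-5))) = (-8*I*√3 + 6 - (-4)*I*√3 - ⅓*9)*(11 + (9 + 20)) = (-8*I*√3 + 6 + 4*I*√3 - 3)*(11 + 29) = (3 - 4*I*√3)*40 = 120 - 160*I*√3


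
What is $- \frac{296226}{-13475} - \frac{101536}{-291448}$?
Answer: $\frac{1566119158}{70129675} \approx 22.332$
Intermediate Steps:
$- \frac{296226}{-13475} - \frac{101536}{-291448} = \left(-296226\right) \left(- \frac{1}{13475}\right) - - \frac{12692}{36431} = \frac{42318}{1925} + \frac{12692}{36431} = \frac{1566119158}{70129675}$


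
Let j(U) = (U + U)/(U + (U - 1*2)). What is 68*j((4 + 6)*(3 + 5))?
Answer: 5440/79 ≈ 68.861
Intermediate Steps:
j(U) = 2*U/(-2 + 2*U) (j(U) = (2*U)/(U + (U - 2)) = (2*U)/(U + (-2 + U)) = (2*U)/(-2 + 2*U) = 2*U/(-2 + 2*U))
68*j((4 + 6)*(3 + 5)) = 68*(((4 + 6)*(3 + 5))/(-1 + (4 + 6)*(3 + 5))) = 68*((10*8)/(-1 + 10*8)) = 68*(80/(-1 + 80)) = 68*(80/79) = 5440/79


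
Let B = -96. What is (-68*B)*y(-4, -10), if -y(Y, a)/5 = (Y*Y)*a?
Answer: 5222400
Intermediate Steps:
y(Y, a) = -5*a*Y² (y(Y, a) = -5*Y*Y*a = -5*Y²*a = -5*a*Y²)
(-68*B)*y(-4, -10) = (-68*(-96))*(-5*(-10)*(-4)²) = 6528*(-5*(-10)*16) = 6528*800 = 5222400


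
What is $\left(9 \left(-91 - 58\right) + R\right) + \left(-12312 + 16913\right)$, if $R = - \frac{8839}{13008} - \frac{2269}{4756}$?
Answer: $\frac{50402940761}{15466512} \approx 3258.8$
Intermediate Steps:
$R = - \frac{17888359}{15466512}$ ($R = \left(-8839\right) \frac{1}{13008} - \frac{2269}{4756} = - \frac{8839}{13008} - \frac{2269}{4756} = - \frac{17888359}{15466512} \approx -1.1566$)
$\left(9 \left(-91 - 58\right) + R\right) + \left(-12312 + 16913\right) = \left(9 \left(-91 - 58\right) - \frac{17888359}{15466512}\right) + \left(-12312 + 16913\right) = \left(9 \left(-149\right) - \frac{17888359}{15466512}\right) + 4601 = \left(-1341 - \frac{17888359}{15466512}\right) + 4601 = - \frac{20758480951}{15466512} + 4601 = \frac{50402940761}{15466512}$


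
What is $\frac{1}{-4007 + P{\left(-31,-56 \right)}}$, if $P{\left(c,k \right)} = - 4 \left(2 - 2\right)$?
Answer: $- \frac{1}{4007} \approx -0.00024956$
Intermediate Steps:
$P{\left(c,k \right)} = 0$ ($P{\left(c,k \right)} = \left(-4\right) 0 = 0$)
$\frac{1}{-4007 + P{\left(-31,-56 \right)}} = \frac{1}{-4007 + 0} = \frac{1}{-4007} = - \frac{1}{4007}$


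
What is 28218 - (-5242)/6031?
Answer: 170188000/6031 ≈ 28219.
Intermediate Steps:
28218 - (-5242)/6031 = 28218 - 1*(-5242/6031) = 28218 + 5242/6031 = 170188000/6031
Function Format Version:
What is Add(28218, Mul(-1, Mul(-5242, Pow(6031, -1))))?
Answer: Rational(170188000, 6031) ≈ 28219.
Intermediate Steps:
Add(28218, Mul(-1, Mul(-5242, Pow(6031, -1)))) = Add(28218, Mul(-1, Mul(-5242, Rational(1, 6031)))) = Add(28218, Mul(-1, Rational(-5242, 6031))) = Add(28218, Rational(5242, 6031)) = Rational(170188000, 6031)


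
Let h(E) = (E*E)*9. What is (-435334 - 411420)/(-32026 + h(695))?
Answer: -846754/4315199 ≈ -0.19623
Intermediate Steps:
h(E) = 9*E**2 (h(E) = E**2*9 = 9*E**2)
(-435334 - 411420)/(-32026 + h(695)) = (-435334 - 411420)/(-32026 + 9*695**2) = -846754/(-32026 + 9*483025) = -846754/(-32026 + 4347225) = -846754/4315199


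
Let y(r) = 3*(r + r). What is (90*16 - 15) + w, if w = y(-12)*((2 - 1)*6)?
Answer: 993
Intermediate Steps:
y(r) = 6*r (y(r) = 3*(2*r) = 6*r)
w = -432 (w = (6*(-12))*((2 - 1)*6) = -72*6 = -432)
(90*16 - 15) + w = (90*16 - 15) - 432 = (1440 - 15) - 432 = 1425 - 432 = 993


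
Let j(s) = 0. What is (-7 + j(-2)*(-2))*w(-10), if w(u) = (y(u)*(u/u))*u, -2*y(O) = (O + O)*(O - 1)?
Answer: -7700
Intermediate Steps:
y(O) = -O*(-1 + O) (y(O) = -(O + O)*(O - 1)/2 = -2*O*(-1 + O)/2 = -O*(-1 + O))
w(u) = u**2*(1 - u) (w(u) = ((u*(1 - u))*(u/u))*u = ((u*(1 - u))*1)*u = (u*(1 - u))*u = u**2*(1 - u))
(-7 + j(-2)*(-2))*w(-10) = (-7 + 0*(-2))*((-10)**2*(1 - 1*(-10))) = (-7 + 0)*(100*(1 + 10)) = -700*11 = -7*1100 = -7700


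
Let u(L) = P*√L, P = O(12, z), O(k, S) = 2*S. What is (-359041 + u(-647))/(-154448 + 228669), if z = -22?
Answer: -359041/74221 - 44*I*√647/74221 ≈ -4.8375 - 0.015079*I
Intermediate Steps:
P = -44 (P = 2*(-22) = -44)
u(L) = -44*√L
(-359041 + u(-647))/(-154448 + 228669) = (-359041 - 44*I*√647)/(-154448 + 228669) = (-359041 - 44*I*√647)/74221 = (-359041 - 44*I*√647)*(1/74221) = -359041/74221 - 44*I*√647/74221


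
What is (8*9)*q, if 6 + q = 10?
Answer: 288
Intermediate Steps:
q = 4 (q = -6 + 10 = 4)
(8*9)*q = (8*9)*4 = 72*4 = 288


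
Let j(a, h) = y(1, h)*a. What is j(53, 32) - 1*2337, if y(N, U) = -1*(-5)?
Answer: -2072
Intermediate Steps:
y(N, U) = 5
j(a, h) = 5*a
j(53, 32) - 1*2337 = 5*53 - 1*2337 = 265 - 2337 = -2072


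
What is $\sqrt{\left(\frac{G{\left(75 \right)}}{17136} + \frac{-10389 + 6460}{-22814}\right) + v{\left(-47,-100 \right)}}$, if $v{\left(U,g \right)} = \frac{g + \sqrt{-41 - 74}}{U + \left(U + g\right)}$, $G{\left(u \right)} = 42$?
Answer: $\frac{\sqrt{121669601494782 - 908755628616 i \sqrt{115}}}{13277748} \approx 0.83141 - 0.033243 i$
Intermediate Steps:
$v{\left(U,g \right)} = \frac{g + i \sqrt{115}}{g + 2 U}$ ($v{\left(U,g \right)} = \frac{g + \sqrt{-115}}{g + 2 U} = \frac{g + i \sqrt{115}}{g + 2 U}$)
$\sqrt{\left(\frac{G{\left(75 \right)}}{17136} + \frac{-10389 + 6460}{-22814}\right) + v{\left(-47,-100 \right)}} = \sqrt{\left(\frac{42}{17136} + \frac{-10389 + 6460}{-22814}\right) + \frac{-100 + i \sqrt{115}}{-100 + 2 \left(-47\right)}} = \sqrt{\left(42 \cdot \frac{1}{17136} - - \frac{3929}{22814}\right) + \frac{-100 + i \sqrt{115}}{-100 - 94}} = \sqrt{\left(\frac{1}{408} + \frac{3929}{22814}\right) + \frac{-100 + i \sqrt{115}}{-194}} = \sqrt{\frac{47819}{273768} - \frac{-100 + i \sqrt{115}}{194}} = \sqrt{\frac{47819}{273768} + \left(\frac{50}{97} - \frac{i \sqrt{115}}{194}\right)} = \sqrt{\frac{18326843}{26555496} - \frac{i \sqrt{115}}{194}}$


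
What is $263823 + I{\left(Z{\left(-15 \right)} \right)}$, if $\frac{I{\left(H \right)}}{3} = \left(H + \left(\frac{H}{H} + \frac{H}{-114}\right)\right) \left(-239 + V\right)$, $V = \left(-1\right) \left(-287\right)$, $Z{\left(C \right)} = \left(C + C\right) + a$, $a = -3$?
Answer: $\frac{4925877}{19} \approx 2.5926 \cdot 10^{5}$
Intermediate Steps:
$Z{\left(C \right)} = -3 + 2 C$ ($Z{\left(C \right)} = \left(C + C\right) - 3 = 2 C - 3 = -3 + 2 C$)
$V = 287$
$I{\left(H \right)} = 144 + \frac{2712 H}{19}$ ($I{\left(H \right)} = 3 \left(H + \left(\frac{H}{H} + \frac{H}{-114}\right)\right) \left(-239 + 287\right) = 3 \left(H + \left(1 + H \left(- \frac{1}{114}\right)\right)\right) 48 = 3 \left(H - \left(-1 + \frac{H}{114}\right)\right) 48 = 3 \left(1 + \frac{113 H}{114}\right) 48 = 3 \left(48 + \frac{904 H}{19}\right) = 144 + \frac{2712 H}{19}$)
$263823 + I{\left(Z{\left(-15 \right)} \right)} = 263823 + \left(144 + \frac{2712 \left(-3 + 2 \left(-15\right)\right)}{19}\right) = 263823 + \left(144 + \frac{2712 \left(-3 - 30\right)}{19}\right) = 263823 + \left(144 + \frac{2712}{19} \left(-33\right)\right) = 263823 + \left(144 - \frac{89496}{19}\right) = 263823 - \frac{86760}{19} = \frac{4925877}{19}$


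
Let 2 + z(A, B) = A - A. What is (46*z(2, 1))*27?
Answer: -2484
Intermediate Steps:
z(A, B) = -2 (z(A, B) = -2 + (A - A) = -2 + 0 = -2)
(46*z(2, 1))*27 = (46*(-2))*27 = -92*27 = -2484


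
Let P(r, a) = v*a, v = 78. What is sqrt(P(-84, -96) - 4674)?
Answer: I*sqrt(12162) ≈ 110.28*I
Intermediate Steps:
P(r, a) = 78*a
sqrt(P(-84, -96) - 4674) = sqrt(78*(-96) - 4674) = sqrt(-7488 - 4674) = sqrt(-12162) = I*sqrt(12162)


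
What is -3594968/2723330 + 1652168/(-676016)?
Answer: -433103410433/115063415830 ≈ -3.7640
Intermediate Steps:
-3594968/2723330 + 1652168/(-676016) = -3594968*1/2723330 + 1652168*(-1/676016) = -1797484/1361665 - 206521/84502 = -433103410433/115063415830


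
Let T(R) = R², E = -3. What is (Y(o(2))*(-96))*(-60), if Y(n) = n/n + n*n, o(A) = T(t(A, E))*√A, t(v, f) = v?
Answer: 190080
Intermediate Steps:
o(A) = A^(5/2) (o(A) = A²*√A = A^(5/2))
Y(n) = 1 + n²
(Y(o(2))*(-96))*(-60) = ((1 + (2^(5/2))²)*(-96))*(-60) = ((1 + (4*√2)²)*(-96))*(-60) = ((1 + 32)*(-96))*(-60) = (33*(-96))*(-60) = -3168*(-60) = 190080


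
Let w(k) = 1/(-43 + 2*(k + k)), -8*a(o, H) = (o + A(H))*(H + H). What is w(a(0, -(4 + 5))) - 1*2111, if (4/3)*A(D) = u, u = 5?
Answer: -78111/37 ≈ -2111.1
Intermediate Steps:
A(D) = 15/4 (A(D) = (3/4)*5 = 15/4)
a(o, H) = -H*(15/4 + o)/4 (a(o, H) = -(o + 15/4)*(H + H)/8 = -(15/4 + o)*2*H/8 = -H*(15/4 + o)/4)
w(k) = 1/(-43 + 4*k) (w(k) = 1/(-43 + 2*(2*k)) = 1/(-43 + 4*k))
w(a(0, -(4 + 5))) - 1*2111 = 1/(-43 + 4*(-(-(4 + 5))*(15 + 4*0)/16)) - 1*2111 = 1/(-43 + 4*(-(-1*9)*(15 + 0)/16)) - 2111 = 1/(-43 + 4*(-1/16*(-9)*15)) - 2111 = 1/(-43 + 4*(135/16)) - 2111 = 1/(-43 + 135/4) - 2111 = 1/(-37/4) - 2111 = -4/37 - 2111 = -78111/37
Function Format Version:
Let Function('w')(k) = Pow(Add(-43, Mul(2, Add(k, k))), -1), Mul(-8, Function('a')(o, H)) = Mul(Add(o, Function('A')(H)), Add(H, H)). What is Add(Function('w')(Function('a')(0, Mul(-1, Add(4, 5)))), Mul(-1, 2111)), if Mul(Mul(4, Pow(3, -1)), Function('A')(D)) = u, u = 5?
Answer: Rational(-78111, 37) ≈ -2111.1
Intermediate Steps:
Function('A')(D) = Rational(15, 4) (Function('A')(D) = Mul(Rational(3, 4), 5) = Rational(15, 4))
Function('a')(o, H) = Mul(Rational(-1, 4), H, Add(Rational(15, 4), o)) (Function('a')(o, H) = Mul(Rational(-1, 8), Mul(Add(o, Rational(15, 4)), Add(H, H))) = Mul(Rational(-1, 8), Mul(Add(Rational(15, 4), o), Mul(2, H))) = Mul(Rational(-1, 8), Mul(2, H, Add(Rational(15, 4), o))) = Mul(Rational(-1, 4), H, Add(Rational(15, 4), o)))
Function('w')(k) = Pow(Add(-43, Mul(4, k)), -1) (Function('w')(k) = Pow(Add(-43, Mul(2, Mul(2, k))), -1) = Pow(Add(-43, Mul(4, k)), -1))
Add(Function('w')(Function('a')(0, Mul(-1, Add(4, 5)))), Mul(-1, 2111)) = Add(Pow(Add(-43, Mul(4, Mul(Rational(-1, 16), Mul(-1, Add(4, 5)), Add(15, Mul(4, 0))))), -1), Mul(-1, 2111)) = Add(Pow(Add(-43, Mul(4, Mul(Rational(-1, 16), Mul(-1, 9), Add(15, 0)))), -1), -2111) = Add(Pow(Add(-43, Mul(4, Mul(Rational(-1, 16), -9, 15))), -1), -2111) = Add(Pow(Add(-43, Mul(4, Rational(135, 16))), -1), -2111) = Add(Pow(Add(-43, Rational(135, 4)), -1), -2111) = Add(Pow(Rational(-37, 4), -1), -2111) = Add(Rational(-4, 37), -2111) = Rational(-78111, 37)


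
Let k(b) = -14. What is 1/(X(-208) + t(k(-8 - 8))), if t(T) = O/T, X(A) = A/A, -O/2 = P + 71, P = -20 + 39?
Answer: 7/97 ≈ 0.072165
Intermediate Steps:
P = 19
O = -180 (O = -2*(19 + 71) = -2*90 = -180)
X(A) = 1
t(T) = -180/T
1/(X(-208) + t(k(-8 - 8))) = 1/(1 - 180/(-14)) = 1/(1 - 180*(-1/14)) = 1/(1 + 90/7) = 1/(97/7) = 7/97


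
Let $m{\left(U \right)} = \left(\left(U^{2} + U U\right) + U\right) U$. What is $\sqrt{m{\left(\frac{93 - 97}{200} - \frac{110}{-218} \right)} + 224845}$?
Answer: $\frac{\sqrt{1983673248943860114}}{2970250} \approx 474.18$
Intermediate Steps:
$m{\left(U \right)} = U \left(U + 2 U^{2}\right)$ ($m{\left(U \right)} = \left(\left(U^{2} + U^{2}\right) + U\right) U = \left(2 U^{2} + U\right) U = \left(U + 2 U^{2}\right) U = U \left(U + 2 U^{2}\right)$)
$\sqrt{m{\left(\frac{93 - 97}{200} - \frac{110}{-218} \right)} + 224845} = \sqrt{\left(\frac{93 - 97}{200} - \frac{110}{-218}\right)^{2} \left(1 + 2 \left(\frac{93 - 97}{200} - \frac{110}{-218}\right)\right) + 224845} = \sqrt{\left(\left(93 - 97\right) \frac{1}{200} - - \frac{55}{109}\right)^{2} \left(1 + 2 \left(\left(93 - 97\right) \frac{1}{200} - - \frac{55}{109}\right)\right) + 224845} = \sqrt{\left(\left(-4\right) \frac{1}{200} + \frac{55}{109}\right)^{2} \left(1 + 2 \left(\left(-4\right) \frac{1}{200} + \frac{55}{109}\right)\right) + 224845} = \sqrt{\left(- \frac{1}{50} + \frac{55}{109}\right)^{2} \left(1 + 2 \left(- \frac{1}{50} + \frac{55}{109}\right)\right) + 224845} = \sqrt{\left(\frac{2641}{5450}\right)^{2} \left(1 + 2 \cdot \frac{2641}{5450}\right) + 224845} = \sqrt{\frac{6974881 \left(1 + \frac{2641}{2725}\right)}{29702500} + 224845} = \sqrt{\frac{6974881}{29702500} \cdot \frac{5366}{2725} + 224845} = \sqrt{\frac{18713605723}{40469656250} + 224845} = \sqrt{\frac{9099418573136973}{40469656250}} = \frac{\sqrt{1983673248943860114}}{2970250}$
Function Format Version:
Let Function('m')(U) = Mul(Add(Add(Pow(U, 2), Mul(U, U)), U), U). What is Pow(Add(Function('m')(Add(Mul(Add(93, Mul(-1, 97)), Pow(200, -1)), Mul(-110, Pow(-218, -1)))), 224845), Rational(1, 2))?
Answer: Mul(Rational(1, 2970250), Pow(1983673248943860114, Rational(1, 2))) ≈ 474.18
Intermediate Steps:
Function('m')(U) = Mul(U, Add(U, Mul(2, Pow(U, 2)))) (Function('m')(U) = Mul(Add(Add(Pow(U, 2), Pow(U, 2)), U), U) = Mul(Add(Mul(2, Pow(U, 2)), U), U) = Mul(Add(U, Mul(2, Pow(U, 2))), U) = Mul(U, Add(U, Mul(2, Pow(U, 2)))))
Pow(Add(Function('m')(Add(Mul(Add(93, Mul(-1, 97)), Pow(200, -1)), Mul(-110, Pow(-218, -1)))), 224845), Rational(1, 2)) = Pow(Add(Mul(Pow(Add(Mul(Add(93, Mul(-1, 97)), Pow(200, -1)), Mul(-110, Pow(-218, -1))), 2), Add(1, Mul(2, Add(Mul(Add(93, Mul(-1, 97)), Pow(200, -1)), Mul(-110, Pow(-218, -1)))))), 224845), Rational(1, 2)) = Pow(Add(Mul(Pow(Add(Mul(Add(93, -97), Rational(1, 200)), Mul(-110, Rational(-1, 218))), 2), Add(1, Mul(2, Add(Mul(Add(93, -97), Rational(1, 200)), Mul(-110, Rational(-1, 218)))))), 224845), Rational(1, 2)) = Pow(Add(Mul(Pow(Add(Mul(-4, Rational(1, 200)), Rational(55, 109)), 2), Add(1, Mul(2, Add(Mul(-4, Rational(1, 200)), Rational(55, 109))))), 224845), Rational(1, 2)) = Pow(Add(Mul(Pow(Add(Rational(-1, 50), Rational(55, 109)), 2), Add(1, Mul(2, Add(Rational(-1, 50), Rational(55, 109))))), 224845), Rational(1, 2)) = Pow(Add(Mul(Pow(Rational(2641, 5450), 2), Add(1, Mul(2, Rational(2641, 5450)))), 224845), Rational(1, 2)) = Pow(Add(Mul(Rational(6974881, 29702500), Add(1, Rational(2641, 2725))), 224845), Rational(1, 2)) = Pow(Add(Mul(Rational(6974881, 29702500), Rational(5366, 2725)), 224845), Rational(1, 2)) = Pow(Add(Rational(18713605723, 40469656250), 224845), Rational(1, 2)) = Pow(Rational(9099418573136973, 40469656250), Rational(1, 2)) = Mul(Rational(1, 2970250), Pow(1983673248943860114, Rational(1, 2)))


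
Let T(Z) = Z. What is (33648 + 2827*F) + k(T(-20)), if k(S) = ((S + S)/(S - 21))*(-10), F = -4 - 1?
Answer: 799633/41 ≈ 19503.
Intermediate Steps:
F = -5
k(S) = -20*S/(-21 + S) (k(S) = ((2*S)/(-21 + S))*(-10) = (2*S/(-21 + S))*(-10) = -20*S/(-21 + S))
(33648 + 2827*F) + k(T(-20)) = (33648 + 2827*(-5)) - 20*(-20)/(-21 - 20) = (33648 - 14135) - 20*(-20)/(-41) = 19513 - 20*(-20)*(-1/41) = 19513 - 400/41 = 799633/41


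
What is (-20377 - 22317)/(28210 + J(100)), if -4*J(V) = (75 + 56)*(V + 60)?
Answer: -21347/11485 ≈ -1.8587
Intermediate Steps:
J(V) = -1965 - 131*V/4 (J(V) = -(75 + 56)*(V + 60)/4 = -131*(60 + V)/4 = -(7860 + 131*V)/4 = -1965 - 131*V/4)
(-20377 - 22317)/(28210 + J(100)) = (-20377 - 22317)/(28210 + (-1965 - 131/4*100)) = -42694/(28210 + (-1965 - 3275)) = -42694/(28210 - 5240) = -42694/22970 = -42694*1/22970 = -21347/11485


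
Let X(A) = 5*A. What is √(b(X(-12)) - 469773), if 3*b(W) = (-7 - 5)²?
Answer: 5*I*√18789 ≈ 685.37*I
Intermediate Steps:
b(W) = 48 (b(W) = (-7 - 5)²/3 = (⅓)*(-12)² = (⅓)*144 = 48)
√(b(X(-12)) - 469773) = √(48 - 469773) = √(-469725) = 5*I*√18789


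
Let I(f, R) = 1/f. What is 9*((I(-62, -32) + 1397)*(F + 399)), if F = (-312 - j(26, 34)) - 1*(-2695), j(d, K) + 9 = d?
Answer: 2155364505/62 ≈ 3.4764e+7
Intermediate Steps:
j(d, K) = -9 + d
F = 2366 (F = (-312 - (-9 + 26)) - 1*(-2695) = (-312 - 1*17) + 2695 = (-312 - 17) + 2695 = -329 + 2695 = 2366)
9*((I(-62, -32) + 1397)*(F + 399)) = 9*((1/(-62) + 1397)*(2366 + 399)) = 9*((-1/62 + 1397)*2765) = 9*((86613/62)*2765) = 9*(239484945/62) = 2155364505/62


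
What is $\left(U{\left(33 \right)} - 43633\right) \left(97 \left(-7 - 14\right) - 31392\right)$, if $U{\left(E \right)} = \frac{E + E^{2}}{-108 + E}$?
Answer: $\frac{36477691371}{25} \approx 1.4591 \cdot 10^{9}$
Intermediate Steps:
$U{\left(E \right)} = \frac{E + E^{2}}{-108 + E}$
$\left(U{\left(33 \right)} - 43633\right) \left(97 \left(-7 - 14\right) - 31392\right) = \left(\frac{33 \left(1 + 33\right)}{-108 + 33} - 43633\right) \left(97 \left(-7 - 14\right) - 31392\right) = \left(33 \frac{1}{-75} \cdot 34 - 43633\right) \left(97 \left(-21\right) - 31392\right) = \left(33 \left(- \frac{1}{75}\right) 34 - 43633\right) \left(-2037 - 31392\right) = \left(- \frac{374}{25} - 43633\right) \left(-33429\right) = \left(- \frac{1091199}{25}\right) \left(-33429\right) = \frac{36477691371}{25}$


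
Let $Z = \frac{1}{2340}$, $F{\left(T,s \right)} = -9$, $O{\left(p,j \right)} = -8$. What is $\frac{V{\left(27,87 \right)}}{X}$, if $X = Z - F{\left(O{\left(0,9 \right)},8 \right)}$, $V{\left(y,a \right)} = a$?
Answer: $\frac{203580}{21061} \approx 9.6662$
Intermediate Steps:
$Z = \frac{1}{2340} \approx 0.00042735$
$X = \frac{21061}{2340}$ ($X = \frac{1}{2340} - -9 = \frac{1}{2340} + 9 = \frac{21061}{2340} \approx 9.0004$)
$\frac{V{\left(27,87 \right)}}{X} = \frac{87}{\frac{21061}{2340}} = 87 \cdot \frac{2340}{21061} = \frac{203580}{21061}$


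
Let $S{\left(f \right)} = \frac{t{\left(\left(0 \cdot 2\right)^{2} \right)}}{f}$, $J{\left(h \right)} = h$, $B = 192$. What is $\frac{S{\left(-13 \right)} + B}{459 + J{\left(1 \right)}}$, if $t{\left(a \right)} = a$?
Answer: $\frac{48}{115} \approx 0.41739$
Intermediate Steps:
$S{\left(f \right)} = 0$ ($S{\left(f \right)} = \frac{\left(0 \cdot 2\right)^{2}}{f} = \frac{0^{2}}{f} = \frac{0}{f} = 0$)
$\frac{S{\left(-13 \right)} + B}{459 + J{\left(1 \right)}} = \frac{0 + 192}{459 + 1} = \frac{192}{460} = 192 \cdot \frac{1}{460} = \frac{48}{115}$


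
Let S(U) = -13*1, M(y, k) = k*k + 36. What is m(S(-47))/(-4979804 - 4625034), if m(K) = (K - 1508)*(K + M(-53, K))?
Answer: 146016/4802419 ≈ 0.030405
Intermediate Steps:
M(y, k) = 36 + k² (M(y, k) = k² + 36 = 36 + k²)
S(U) = -13
m(K) = (-1508 + K)*(36 + K + K²) (m(K) = (K - 1508)*(K + (36 + K²)) = (-1508 + K)*(36 + K + K²))
m(S(-47))/(-4979804 - 4625034) = (-54288 + (-13)³ - 1507*(-13)² - 1472*(-13))/(-4979804 - 4625034) = (-54288 - 2197 - 1507*169 + 19136)/(-9604838) = (-54288 - 2197 - 254683 + 19136)*(-1/9604838) = -292032*(-1/9604838) = 146016/4802419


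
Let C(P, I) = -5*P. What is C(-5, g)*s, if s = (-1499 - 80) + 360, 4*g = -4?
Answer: -30475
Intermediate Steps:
g = -1 (g = (¼)*(-4) = -1)
s = -1219 (s = -1579 + 360 = -1219)
C(-5, g)*s = -5*(-5)*(-1219) = 25*(-1219) = -30475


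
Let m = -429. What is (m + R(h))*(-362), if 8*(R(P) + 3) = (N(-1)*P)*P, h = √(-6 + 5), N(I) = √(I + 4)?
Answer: 156384 + 181*√3/4 ≈ 1.5646e+5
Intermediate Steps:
N(I) = √(4 + I)
h = I (h = √(-1) = I ≈ 1.0*I)
R(P) = -3 + √3*P²/8 (R(P) = -3 + ((√(4 - 1)*P)*P)/8 = -3 + ((√3*P)*P)/8 = -3 + ((P*√3)*P)/8 = -3 + (√3*P²)/8 = -3 + √3*P²/8)
(m + R(h))*(-362) = (-429 + (-3 + √3*I²/8))*(-362) = (-429 + (-3 + (⅛)*√3*(-1)))*(-362) = (-429 + (-3 - √3/8))*(-362) = (-432 - √3/8)*(-362) = 156384 + 181*√3/4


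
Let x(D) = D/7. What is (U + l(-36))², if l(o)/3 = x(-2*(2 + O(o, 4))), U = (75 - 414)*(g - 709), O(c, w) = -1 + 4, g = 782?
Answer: 30018681081/49 ≈ 6.1263e+8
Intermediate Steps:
O(c, w) = 3
x(D) = D/7 (x(D) = D*(⅐) = D/7)
U = -24747 (U = (75 - 414)*(782 - 709) = -339*73 = -24747)
l(o) = -30/7 (l(o) = 3*((-2*(2 + 3))/7) = 3*((-2*5)/7) = 3*((⅐)*(-10)) = 3*(-10/7) = -30/7)
(U + l(-36))² = (-24747 - 30/7)² = (-173259/7)² = 30018681081/49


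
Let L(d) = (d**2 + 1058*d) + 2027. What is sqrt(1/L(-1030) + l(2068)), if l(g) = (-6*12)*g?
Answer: I*sqrt(107046838963037)/26813 ≈ 385.87*I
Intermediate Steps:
l(g) = -72*g
L(d) = 2027 + d**2 + 1058*d
sqrt(1/L(-1030) + l(2068)) = sqrt(1/(2027 + (-1030)**2 + 1058*(-1030)) - 72*2068) = sqrt(1/(2027 + 1060900 - 1089740) - 148896) = sqrt(1/(-26813) - 148896) = sqrt(-1/26813 - 148896) = sqrt(-3992348449/26813) = I*sqrt(107046838963037)/26813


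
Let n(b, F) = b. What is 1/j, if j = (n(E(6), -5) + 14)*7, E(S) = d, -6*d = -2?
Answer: 3/301 ≈ 0.0099668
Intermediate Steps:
d = ⅓ (d = -⅙*(-2) = ⅓ ≈ 0.33333)
E(S) = ⅓
j = 301/3 (j = (⅓ + 14)*7 = (43/3)*7 = 301/3 ≈ 100.33)
1/j = 1/(301/3) = 3/301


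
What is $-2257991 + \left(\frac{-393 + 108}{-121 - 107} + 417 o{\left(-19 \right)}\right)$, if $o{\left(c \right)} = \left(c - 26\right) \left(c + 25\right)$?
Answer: $- \frac{9482319}{4} \approx -2.3706 \cdot 10^{6}$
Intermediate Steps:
$o{\left(c \right)} = \left(-26 + c\right) \left(25 + c\right)$
$-2257991 + \left(\frac{-393 + 108}{-121 - 107} + 417 o{\left(-19 \right)}\right) = -2257991 + \left(\frac{-393 + 108}{-121 - 107} + 417 \left(-650 + \left(-19\right)^{2} - -19\right)\right) = -2257991 + \left(- \frac{285}{-228} + 417 \left(-650 + 361 + 19\right)\right) = -2257991 + \left(\left(-285\right) \left(- \frac{1}{228}\right) + 417 \left(-270\right)\right) = -2257991 + \left(\frac{5}{4} - 112590\right) = -2257991 - \frac{450355}{4} = - \frac{9482319}{4}$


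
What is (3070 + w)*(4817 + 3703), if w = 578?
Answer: 31080960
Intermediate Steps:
(3070 + w)*(4817 + 3703) = (3070 + 578)*(4817 + 3703) = 3648*8520 = 31080960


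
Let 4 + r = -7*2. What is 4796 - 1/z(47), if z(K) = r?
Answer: 86329/18 ≈ 4796.1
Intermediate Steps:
r = -18 (r = -4 - 7*2 = -4 - 14 = -18)
z(K) = -18
4796 - 1/z(47) = 4796 - 1/(-18) = 4796 - 1*(-1/18) = 4796 + 1/18 = 86329/18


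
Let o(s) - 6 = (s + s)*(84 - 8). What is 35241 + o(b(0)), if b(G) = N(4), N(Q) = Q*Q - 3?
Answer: 37223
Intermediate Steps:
N(Q) = -3 + Q² (N(Q) = Q² - 3 = -3 + Q²)
b(G) = 13 (b(G) = -3 + 4² = -3 + 16 = 13)
o(s) = 6 + 152*s (o(s) = 6 + (s + s)*(84 - 8) = 6 + (2*s)*76 = 6 + 152*s)
35241 + o(b(0)) = 35241 + (6 + 152*13) = 35241 + (6 + 1976) = 35241 + 1982 = 37223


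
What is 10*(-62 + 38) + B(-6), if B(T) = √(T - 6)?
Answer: -240 + 2*I*√3 ≈ -240.0 + 3.4641*I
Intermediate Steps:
B(T) = √(-6 + T)
10*(-62 + 38) + B(-6) = 10*(-62 + 38) + √(-6 - 6) = 10*(-24) + √(-12) = -240 + 2*I*√3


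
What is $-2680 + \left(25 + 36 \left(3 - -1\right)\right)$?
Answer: $-2511$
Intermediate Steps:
$-2680 + \left(25 + 36 \left(3 - -1\right)\right) = -2680 + \left(25 + 36 \left(3 + 1\right)\right) = -2680 + \left(25 + 36 \cdot 4\right) = -2680 + \left(25 + 144\right) = -2680 + 169 = -2511$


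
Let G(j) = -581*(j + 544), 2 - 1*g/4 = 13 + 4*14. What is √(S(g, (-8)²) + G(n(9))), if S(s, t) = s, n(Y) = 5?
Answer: I*√319237 ≈ 565.01*I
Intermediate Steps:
g = -268 (g = 8 - 4*(13 + 4*14) = 8 - 4*(13 + 56) = 8 - 4*69 = 8 - 276 = -268)
G(j) = -316064 - 581*j (G(j) = -581*(544 + j) = -316064 - 581*j)
√(S(g, (-8)²) + G(n(9))) = √(-268 + (-316064 - 581*5)) = √(-268 + (-316064 - 2905)) = √(-268 - 318969) = √(-319237) = I*√319237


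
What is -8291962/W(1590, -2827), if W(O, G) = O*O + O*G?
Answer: 4145981/983415 ≈ 4.2159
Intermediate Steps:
W(O, G) = O² + G*O
-8291962/W(1590, -2827) = -8291962*1/(1590*(-2827 + 1590)) = -8291962/(1590*(-1237)) = -8291962/(-1966830) = -8291962*(-1/1966830) = 4145981/983415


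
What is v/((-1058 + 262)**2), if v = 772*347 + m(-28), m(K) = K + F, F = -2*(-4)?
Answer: 33483/79202 ≈ 0.42275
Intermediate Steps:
F = 8
m(K) = 8 + K (m(K) = K + 8 = 8 + K)
v = 267864 (v = 772*347 + (8 - 28) = 267884 - 20 = 267864)
v/((-1058 + 262)**2) = 267864/((-1058 + 262)**2) = 267864/((-796)**2) = 267864/633616 = 267864*(1/633616) = 33483/79202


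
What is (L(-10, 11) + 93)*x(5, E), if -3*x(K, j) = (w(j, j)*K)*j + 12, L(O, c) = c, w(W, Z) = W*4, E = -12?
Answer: -100256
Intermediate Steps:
w(W, Z) = 4*W
x(K, j) = -4 - 4*K*j²/3 (x(K, j) = -(((4*j)*K)*j + 12)/3 = -((4*K*j)*j + 12)/3 = -(4*K*j² + 12)/3 = -(12 + 4*K*j²)/3 = -4 - 4*K*j²/3)
(L(-10, 11) + 93)*x(5, E) = (11 + 93)*(-4 - 4/3*5*(-12)²) = 104*(-4 - 4/3*5*144) = 104*(-4 - 960) = 104*(-964) = -100256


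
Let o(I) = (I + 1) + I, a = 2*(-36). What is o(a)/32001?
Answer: -143/32001 ≈ -0.0044686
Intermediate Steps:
a = -72
o(I) = 1 + 2*I (o(I) = (1 + I) + I = 1 + 2*I)
o(a)/32001 = (1 + 2*(-72))/32001 = (1 - 144)*(1/32001) = -143*1/32001 = -143/32001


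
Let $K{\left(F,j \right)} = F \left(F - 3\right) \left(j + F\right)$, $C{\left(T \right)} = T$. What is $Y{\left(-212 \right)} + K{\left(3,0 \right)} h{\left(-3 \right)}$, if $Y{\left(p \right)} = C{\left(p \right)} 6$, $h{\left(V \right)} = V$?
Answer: $-1272$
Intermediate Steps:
$K{\left(F,j \right)} = F \left(-3 + F\right) \left(F + j\right)$
$Y{\left(p \right)} = 6 p$ ($Y{\left(p \right)} = p 6 = 6 p$)
$Y{\left(-212 \right)} + K{\left(3,0 \right)} h{\left(-3 \right)} = 6 \left(-212\right) + 3 \left(3^{2} - 9 - 0 + 3 \cdot 0\right) \left(-3\right) = -1272 + 3 \left(9 - 9 + 0 + 0\right) \left(-3\right) = -1272 + 3 \cdot 0 \left(-3\right) = -1272 + 0 \left(-3\right) = -1272 + 0 = -1272$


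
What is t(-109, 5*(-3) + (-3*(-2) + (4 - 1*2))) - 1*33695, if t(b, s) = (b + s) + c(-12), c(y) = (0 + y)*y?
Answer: -33667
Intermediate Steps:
c(y) = y² (c(y) = y*y = y²)
t(b, s) = 144 + b + s (t(b, s) = (b + s) + (-12)² = (b + s) + 144 = 144 + b + s)
t(-109, 5*(-3) + (-3*(-2) + (4 - 1*2))) - 1*33695 = (144 - 109 + (5*(-3) + (-3*(-2) + (4 - 1*2)))) - 1*33695 = (144 - 109 + (-15 + (6 + (4 - 2)))) - 33695 = (144 - 109 + (-15 + (6 + 2))) - 33695 = (144 - 109 + (-15 + 8)) - 33695 = (144 - 109 - 7) - 33695 = 28 - 33695 = -33667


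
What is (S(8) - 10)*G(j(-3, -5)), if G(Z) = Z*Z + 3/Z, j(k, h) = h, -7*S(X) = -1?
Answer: -8418/35 ≈ -240.51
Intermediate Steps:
S(X) = ⅐ (S(X) = -⅐*(-1) = ⅐)
G(Z) = Z² + 3/Z
(S(8) - 10)*G(j(-3, -5)) = (⅐ - 10)*((3 + (-5)³)/(-5)) = -(-69)*(3 - 125)/35 = -(-69)*(-122)/35 = -69/7*122/5 = -8418/35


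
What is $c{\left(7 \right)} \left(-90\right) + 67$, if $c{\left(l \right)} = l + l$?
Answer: $-1193$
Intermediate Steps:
$c{\left(l \right)} = 2 l$
$c{\left(7 \right)} \left(-90\right) + 67 = 2 \cdot 7 \left(-90\right) + 67 = 14 \left(-90\right) + 67 = -1260 + 67 = -1193$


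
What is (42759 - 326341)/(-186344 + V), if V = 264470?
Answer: -141791/39063 ≈ -3.6298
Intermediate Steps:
(42759 - 326341)/(-186344 + V) = (42759 - 326341)/(-186344 + 264470) = -283582/78126 = -283582*1/78126 = -141791/39063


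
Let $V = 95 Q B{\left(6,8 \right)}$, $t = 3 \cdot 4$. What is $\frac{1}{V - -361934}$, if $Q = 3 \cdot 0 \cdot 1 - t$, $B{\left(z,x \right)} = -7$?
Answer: $\frac{1}{369914} \approx 2.7033 \cdot 10^{-6}$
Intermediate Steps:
$t = 12$
$Q = -12$ ($Q = 3 \cdot 0 \cdot 1 - 12 = 0 \cdot 1 - 12 = 0 - 12 = -12$)
$V = 7980$ ($V = 95 \left(-12\right) \left(-7\right) = \left(-1140\right) \left(-7\right) = 7980$)
$\frac{1}{V - -361934} = \frac{1}{7980 - -361934} = \frac{1}{7980 + 361934} = \frac{1}{369914}$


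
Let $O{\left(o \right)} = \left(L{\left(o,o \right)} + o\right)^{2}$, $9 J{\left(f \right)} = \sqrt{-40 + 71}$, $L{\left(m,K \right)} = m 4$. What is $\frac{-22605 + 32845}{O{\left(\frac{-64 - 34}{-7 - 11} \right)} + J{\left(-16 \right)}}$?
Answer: $\frac{24893568000}{1801499057} - \frac{3732480 \sqrt{31}}{1801499057} \approx 13.807$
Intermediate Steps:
$L{\left(m,K \right)} = 4 m$
$J{\left(f \right)} = \frac{\sqrt{31}}{9}$ ($J{\left(f \right)} = \frac{\sqrt{-40 + 71}}{9} = \frac{\sqrt{31}}{9}$)
$O{\left(o \right)} = 25 o^{2}$ ($O{\left(o \right)} = \left(4 o + o\right)^{2} = \left(5 o\right)^{2} = 25 o^{2}$)
$\frac{-22605 + 32845}{O{\left(\frac{-64 - 34}{-7 - 11} \right)} + J{\left(-16 \right)}} = \frac{-22605 + 32845}{25 \left(\frac{-64 - 34}{-7 - 11}\right)^{2} + \frac{\sqrt{31}}{9}} = \frac{10240}{25 \left(- \frac{98}{-18}\right)^{2} + \frac{\sqrt{31}}{9}} = \frac{10240}{25 \left(\left(-98\right) \left(- \frac{1}{18}\right)\right)^{2} + \frac{\sqrt{31}}{9}} = \frac{10240}{25 \left(\frac{49}{9}\right)^{2} + \frac{\sqrt{31}}{9}} = \frac{10240}{25 \cdot \frac{2401}{81} + \frac{\sqrt{31}}{9}} = \frac{10240}{\frac{60025}{81} + \frac{\sqrt{31}}{9}}$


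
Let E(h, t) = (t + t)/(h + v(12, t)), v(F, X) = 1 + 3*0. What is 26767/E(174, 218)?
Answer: 4684225/436 ≈ 10744.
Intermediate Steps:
v(F, X) = 1 (v(F, X) = 1 + 0 = 1)
E(h, t) = 2*t/(1 + h) (E(h, t) = (t + t)/(h + 1) = (2*t)/(1 + h) = 2*t/(1 + h))
26767/E(174, 218) = 26767/((2*218/(1 + 174))) = 26767/((2*218/175)) = 26767/((2*218*(1/175))) = 26767/(436/175) = 26767*(175/436) = 4684225/436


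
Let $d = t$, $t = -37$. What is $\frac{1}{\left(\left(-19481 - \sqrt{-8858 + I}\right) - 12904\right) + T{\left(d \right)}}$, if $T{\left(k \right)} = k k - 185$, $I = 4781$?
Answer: $\frac{i}{- 31201 i + 3 \sqrt{453}} \approx -3.205 \cdot 10^{-5} + 6.5589 \cdot 10^{-8} i$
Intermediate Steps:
$d = -37$
$T{\left(k \right)} = -185 + k^{2}$ ($T{\left(k \right)} = k^{2} - 185 = -185 + k^{2}$)
$\frac{1}{\left(\left(-19481 - \sqrt{-8858 + I}\right) - 12904\right) + T{\left(d \right)}} = \frac{1}{\left(\left(-19481 - \sqrt{-8858 + 4781}\right) - 12904\right) - \left(185 - \left(-37\right)^{2}\right)} = \frac{1}{\left(\left(-19481 - \sqrt{-4077}\right) - 12904\right) + \left(-185 + 1369\right)} = \frac{1}{\left(\left(-19481 - 3 i \sqrt{453}\right) - 12904\right) + 1184} = \frac{1}{\left(-32385 - 3 i \sqrt{453}\right) + 1184} = \frac{1}{-31201 - 3 i \sqrt{453}}$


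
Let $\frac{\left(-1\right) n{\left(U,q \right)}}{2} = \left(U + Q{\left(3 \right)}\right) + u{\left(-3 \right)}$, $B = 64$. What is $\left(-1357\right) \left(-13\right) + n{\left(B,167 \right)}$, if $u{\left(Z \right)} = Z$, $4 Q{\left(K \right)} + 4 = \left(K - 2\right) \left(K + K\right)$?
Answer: $17518$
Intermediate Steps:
$Q{\left(K \right)} = -1 + \frac{K \left(-2 + K\right)}{2}$ ($Q{\left(K \right)} = -1 + \frac{\left(K - 2\right) \left(K + K\right)}{4} = -1 + \frac{\left(-2 + K\right) 2 K}{4} = -1 + \frac{2 K \left(-2 + K\right)}{4} = -1 + \frac{K \left(-2 + K\right)}{2}$)
$n{\left(U,q \right)} = 5 - 2 U$ ($n{\left(U,q \right)} = - 2 \left(\left(U - \left(4 - \frac{9}{2}\right)\right) - 3\right) = - 2 \left(\left(U - - \frac{1}{2}\right) - 3\right) = - 2 \left(\left(U + \frac{1}{2}\right) - 3\right) = - 2 \left(\left(\frac{1}{2} + U\right) - 3\right) = - 2 \left(- \frac{5}{2} + U\right) = 5 - 2 U$)
$\left(-1357\right) \left(-13\right) + n{\left(B,167 \right)} = \left(-1357\right) \left(-13\right) + \left(5 - 128\right) = 17641 + \left(5 - 128\right) = 17641 - 123 = 17518$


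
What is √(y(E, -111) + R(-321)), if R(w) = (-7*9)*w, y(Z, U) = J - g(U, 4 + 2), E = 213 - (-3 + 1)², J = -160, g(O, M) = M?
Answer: √20057 ≈ 141.62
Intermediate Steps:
E = 209 (E = 213 - 1*(-2)² = 213 - 1*4 = 213 - 4 = 209)
y(Z, U) = -166 (y(Z, U) = -160 - (4 + 2) = -160 - 1*6 = -160 - 6 = -166)
R(w) = -63*w
√(y(E, -111) + R(-321)) = √(-166 - 63*(-321)) = √(-166 + 20223) = √20057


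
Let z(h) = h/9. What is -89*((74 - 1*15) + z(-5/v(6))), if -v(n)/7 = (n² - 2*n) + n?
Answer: -1984967/378 ≈ -5251.2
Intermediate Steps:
v(n) = -7*n² + 7*n (v(n) = -7*((n² - 2*n) + n) = -7*(n² - n) = -7*n² + 7*n)
z(h) = h/9 (z(h) = h*(⅑) = h/9)
-89*((74 - 1*15) + z(-5/v(6))) = -89*((74 - 1*15) + (-5*1/(42*(1 - 1*6)))/9) = -89*((74 - 15) + (-5*1/(42*(1 - 6)))/9) = -89*(59 + (-5/(7*6*(-5)))/9) = -89*(59 + (-5/(-210))/9) = -89*(59 + (-5*(-1/210))/9) = -89*(59 + (⅑)*(1/42)) = -89*(59 + 1/378) = -89*22303/378 = -1984967/378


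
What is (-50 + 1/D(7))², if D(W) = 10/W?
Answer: 243049/100 ≈ 2430.5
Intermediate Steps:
(-50 + 1/D(7))² = (-50 + 1/(10/7))² = (-50 + 7/10)² = (-493/10)² = 243049/100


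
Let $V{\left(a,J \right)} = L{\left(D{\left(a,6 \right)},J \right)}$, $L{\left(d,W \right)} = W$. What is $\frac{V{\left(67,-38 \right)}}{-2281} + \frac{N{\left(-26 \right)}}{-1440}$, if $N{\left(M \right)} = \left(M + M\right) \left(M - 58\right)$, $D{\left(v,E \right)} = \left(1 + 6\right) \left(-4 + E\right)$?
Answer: $- \frac{206431}{68430} \approx -3.0167$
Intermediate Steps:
$D{\left(v,E \right)} = -28 + 7 E$ ($D{\left(v,E \right)} = 7 \left(-4 + E\right) = -28 + 7 E$)
$V{\left(a,J \right)} = J$
$N{\left(M \right)} = 2 M \left(-58 + M\right)$
$\frac{V{\left(67,-38 \right)}}{-2281} + \frac{N{\left(-26 \right)}}{-1440} = - \frac{38}{-2281} + \frac{2 \left(-26\right) \left(-58 - 26\right)}{-1440} = \left(-38\right) \left(- \frac{1}{2281}\right) + 2 \left(-26\right) \left(-84\right) \left(- \frac{1}{1440}\right) = \frac{38}{2281} + 4368 \left(- \frac{1}{1440}\right) = \frac{38}{2281} - \frac{91}{30} = - \frac{206431}{68430}$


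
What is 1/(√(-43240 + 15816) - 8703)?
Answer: -8703/75769633 - 4*I*√1714/75769633 ≈ -0.00011486 - 2.1856e-6*I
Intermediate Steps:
1/(√(-43240 + 15816) - 8703) = 1/(√(-27424) - 8703) = 1/(4*I*√1714 - 8703) = 1/(-8703 + 4*I*√1714)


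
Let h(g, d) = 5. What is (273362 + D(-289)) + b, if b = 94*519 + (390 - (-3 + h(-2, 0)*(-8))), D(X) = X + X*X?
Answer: 405813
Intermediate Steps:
D(X) = X + X²
b = 49219 (b = 94*519 + (390 - (-3 + 5*(-8))) = 48786 + (390 - (-3 - 40)) = 48786 + (390 - 1*(-43)) = 48786 + (390 + 43) = 48786 + 433 = 49219)
(273362 + D(-289)) + b = (273362 - 289*(1 - 289)) + 49219 = (273362 - 289*(-288)) + 49219 = (273362 + 83232) + 49219 = 356594 + 49219 = 405813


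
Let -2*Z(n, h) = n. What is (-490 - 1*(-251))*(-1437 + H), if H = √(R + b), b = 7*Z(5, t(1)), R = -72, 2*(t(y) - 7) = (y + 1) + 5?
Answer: 343443 - 239*I*√358/2 ≈ 3.4344e+5 - 2261.0*I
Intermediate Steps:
t(y) = 10 + y/2 (t(y) = 7 + ((y + 1) + 5)/2 = 7 + ((1 + y) + 5)/2 = 7 + (6 + y)/2 = 7 + (3 + y/2) = 10 + y/2)
Z(n, h) = -n/2
b = -35/2 (b = 7*(-½*5) = 7*(-5/2) = -35/2 ≈ -17.500)
H = I*√358/2 (H = √(-72 - 35/2) = √(-179/2) = I*√358/2 ≈ 9.4604*I)
(-490 - 1*(-251))*(-1437 + H) = (-490 - 1*(-251))*(-1437 + I*√358/2) = (-490 + 251)*(-1437 + I*√358/2) = -239*(-1437 + I*√358/2) = 343443 - 239*I*√358/2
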